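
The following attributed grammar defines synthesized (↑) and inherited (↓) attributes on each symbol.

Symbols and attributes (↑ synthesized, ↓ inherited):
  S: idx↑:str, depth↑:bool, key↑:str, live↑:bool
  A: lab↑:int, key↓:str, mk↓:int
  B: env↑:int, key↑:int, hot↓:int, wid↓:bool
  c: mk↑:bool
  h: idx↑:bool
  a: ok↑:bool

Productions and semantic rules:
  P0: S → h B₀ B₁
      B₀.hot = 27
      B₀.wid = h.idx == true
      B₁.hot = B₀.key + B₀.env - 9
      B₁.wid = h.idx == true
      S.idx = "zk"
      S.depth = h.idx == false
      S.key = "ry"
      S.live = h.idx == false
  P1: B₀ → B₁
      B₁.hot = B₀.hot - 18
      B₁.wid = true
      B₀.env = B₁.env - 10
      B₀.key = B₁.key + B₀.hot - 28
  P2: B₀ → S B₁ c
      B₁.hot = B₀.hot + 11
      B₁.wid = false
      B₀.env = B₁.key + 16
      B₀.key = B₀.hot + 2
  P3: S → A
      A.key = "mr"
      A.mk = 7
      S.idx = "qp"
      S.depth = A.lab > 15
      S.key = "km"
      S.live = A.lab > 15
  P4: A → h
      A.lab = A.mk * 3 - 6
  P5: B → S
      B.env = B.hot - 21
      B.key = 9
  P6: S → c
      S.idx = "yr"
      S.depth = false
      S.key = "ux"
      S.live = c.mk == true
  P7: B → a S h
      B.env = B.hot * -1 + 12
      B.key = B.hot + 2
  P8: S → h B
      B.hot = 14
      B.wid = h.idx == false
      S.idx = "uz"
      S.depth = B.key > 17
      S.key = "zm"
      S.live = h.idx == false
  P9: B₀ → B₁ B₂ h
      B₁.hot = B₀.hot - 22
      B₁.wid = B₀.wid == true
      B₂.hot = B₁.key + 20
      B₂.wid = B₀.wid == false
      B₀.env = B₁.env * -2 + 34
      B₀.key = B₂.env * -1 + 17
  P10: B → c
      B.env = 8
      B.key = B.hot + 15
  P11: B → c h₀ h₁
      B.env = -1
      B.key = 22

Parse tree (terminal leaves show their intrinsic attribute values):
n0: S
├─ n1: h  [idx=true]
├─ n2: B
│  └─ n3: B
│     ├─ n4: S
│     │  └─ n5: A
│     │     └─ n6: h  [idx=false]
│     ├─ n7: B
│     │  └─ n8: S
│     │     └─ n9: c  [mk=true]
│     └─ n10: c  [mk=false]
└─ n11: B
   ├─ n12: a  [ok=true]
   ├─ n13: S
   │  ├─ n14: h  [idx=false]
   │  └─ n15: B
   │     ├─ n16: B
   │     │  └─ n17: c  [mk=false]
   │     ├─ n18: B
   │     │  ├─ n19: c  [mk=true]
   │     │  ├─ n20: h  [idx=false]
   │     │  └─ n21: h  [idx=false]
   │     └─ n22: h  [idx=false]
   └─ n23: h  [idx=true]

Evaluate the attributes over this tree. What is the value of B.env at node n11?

-4

1. n1.idx = true  [terminal]
2. n2.hot = 27  [27]
3. n2.wid = true  [h.idx == true]
4. n3.hot = 9  [B₀.hot - 18]
5. n3.wid = true  [true]
6. n5.key = "mr"  ["mr"]
7. n5.mk = 7  [7]
8. n6.idx = false  [terminal]
9. n5.lab = 15  [A.mk * 3 - 6]
10. n4.idx = "qp"  ["qp"]
11. n4.depth = false  [A.lab > 15]
12. n4.key = "km"  ["km"]
13. n4.live = false  [A.lab > 15]
14. n7.hot = 20  [B₀.hot + 11]
15. n7.wid = false  [false]
16. n9.mk = true  [terminal]
17. n8.idx = "yr"  ["yr"]
18. n8.depth = false  [false]
19. n8.key = "ux"  ["ux"]
20. n8.live = true  [c.mk == true]
21. n7.env = -1  [B.hot - 21]
22. n7.key = 9  [9]
23. n10.mk = false  [terminal]
24. n3.env = 25  [B₁.key + 16]
25. n3.key = 11  [B₀.hot + 2]
26. n2.env = 15  [B₁.env - 10]
27. n2.key = 10  [B₁.key + B₀.hot - 28]
28. n11.hot = 16  [B₀.key + B₀.env - 9]
29. n11.wid = true  [h.idx == true]
30. n12.ok = true  [terminal]
31. n14.idx = false  [terminal]
32. n15.hot = 14  [14]
33. n15.wid = true  [h.idx == false]
34. n16.hot = -8  [B₀.hot - 22]
35. n16.wid = true  [B₀.wid == true]
36. n17.mk = false  [terminal]
37. n16.env = 8  [8]
38. n16.key = 7  [B.hot + 15]
39. n18.hot = 27  [B₁.key + 20]
40. n18.wid = false  [B₀.wid == false]
41. n19.mk = true  [terminal]
42. n20.idx = false  [terminal]
43. n21.idx = false  [terminal]
44. n18.env = -1  [-1]
45. n18.key = 22  [22]
46. n22.idx = false  [terminal]
47. n15.env = 18  [B₁.env * -2 + 34]
48. n15.key = 18  [B₂.env * -1 + 17]
49. n13.idx = "uz"  ["uz"]
50. n13.depth = true  [B.key > 17]
51. n13.key = "zm"  ["zm"]
52. n13.live = true  [h.idx == false]
53. n23.idx = true  [terminal]
54. n11.env = -4  [B.hot * -1 + 12]
55. n11.key = 18  [B.hot + 2]
56. n0.idx = "zk"  ["zk"]
57. n0.depth = false  [h.idx == false]
58. n0.key = "ry"  ["ry"]
59. n0.live = false  [h.idx == false]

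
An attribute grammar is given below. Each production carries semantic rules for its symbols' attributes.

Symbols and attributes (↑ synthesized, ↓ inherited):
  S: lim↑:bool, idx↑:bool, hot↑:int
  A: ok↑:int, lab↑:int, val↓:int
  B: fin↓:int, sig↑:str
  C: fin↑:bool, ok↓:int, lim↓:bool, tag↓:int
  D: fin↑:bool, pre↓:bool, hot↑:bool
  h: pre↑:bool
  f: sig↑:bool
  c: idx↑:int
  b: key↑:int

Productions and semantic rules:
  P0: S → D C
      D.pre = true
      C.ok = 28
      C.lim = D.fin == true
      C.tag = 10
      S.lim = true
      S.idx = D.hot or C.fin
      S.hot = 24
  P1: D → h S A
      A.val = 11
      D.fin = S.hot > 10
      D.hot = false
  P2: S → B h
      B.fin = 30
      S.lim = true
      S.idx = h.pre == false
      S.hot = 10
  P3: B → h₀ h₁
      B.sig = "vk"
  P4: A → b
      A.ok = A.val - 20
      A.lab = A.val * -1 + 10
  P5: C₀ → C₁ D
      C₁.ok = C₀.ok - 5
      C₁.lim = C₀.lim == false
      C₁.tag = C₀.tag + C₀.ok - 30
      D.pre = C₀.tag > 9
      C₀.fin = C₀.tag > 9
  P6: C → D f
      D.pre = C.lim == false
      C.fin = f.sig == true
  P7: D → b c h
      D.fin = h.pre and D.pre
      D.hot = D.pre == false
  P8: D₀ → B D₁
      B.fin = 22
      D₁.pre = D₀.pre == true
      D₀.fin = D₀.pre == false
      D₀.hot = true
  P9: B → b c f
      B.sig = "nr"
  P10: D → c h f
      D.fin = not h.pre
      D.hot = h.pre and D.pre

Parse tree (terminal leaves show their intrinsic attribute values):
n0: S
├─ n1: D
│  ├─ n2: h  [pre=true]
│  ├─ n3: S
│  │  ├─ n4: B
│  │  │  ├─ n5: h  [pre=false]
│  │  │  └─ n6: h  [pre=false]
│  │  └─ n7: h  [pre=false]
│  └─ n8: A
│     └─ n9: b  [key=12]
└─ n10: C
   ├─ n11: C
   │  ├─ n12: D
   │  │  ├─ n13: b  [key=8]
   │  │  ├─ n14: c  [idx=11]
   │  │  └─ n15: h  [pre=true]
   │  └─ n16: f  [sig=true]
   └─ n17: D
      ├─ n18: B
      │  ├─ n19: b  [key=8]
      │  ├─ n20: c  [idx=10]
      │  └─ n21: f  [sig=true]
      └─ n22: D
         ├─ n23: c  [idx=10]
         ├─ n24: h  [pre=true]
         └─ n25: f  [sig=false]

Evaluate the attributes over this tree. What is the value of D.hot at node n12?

1. n1.pre = true  [true]
2. n2.pre = true  [terminal]
3. n4.fin = 30  [30]
4. n5.pre = false  [terminal]
5. n6.pre = false  [terminal]
6. n4.sig = "vk"  ["vk"]
7. n7.pre = false  [terminal]
8. n3.lim = true  [true]
9. n3.idx = true  [h.pre == false]
10. n3.hot = 10  [10]
11. n8.val = 11  [11]
12. n9.key = 12  [terminal]
13. n8.ok = -9  [A.val - 20]
14. n8.lab = -1  [A.val * -1 + 10]
15. n1.fin = false  [S.hot > 10]
16. n1.hot = false  [false]
17. n10.ok = 28  [28]
18. n10.lim = false  [D.fin == true]
19. n10.tag = 10  [10]
20. n11.ok = 23  [C₀.ok - 5]
21. n11.lim = true  [C₀.lim == false]
22. n11.tag = 8  [C₀.tag + C₀.ok - 30]
23. n12.pre = false  [C.lim == false]
24. n13.key = 8  [terminal]
25. n14.idx = 11  [terminal]
26. n15.pre = true  [terminal]
27. n12.fin = false  [h.pre and D.pre]
28. n12.hot = true  [D.pre == false]
29. n16.sig = true  [terminal]
30. n11.fin = true  [f.sig == true]
31. n17.pre = true  [C₀.tag > 9]
32. n18.fin = 22  [22]
33. n19.key = 8  [terminal]
34. n20.idx = 10  [terminal]
35. n21.sig = true  [terminal]
36. n18.sig = "nr"  ["nr"]
37. n22.pre = true  [D₀.pre == true]
38. n23.idx = 10  [terminal]
39. n24.pre = true  [terminal]
40. n25.sig = false  [terminal]
41. n22.fin = false  [not h.pre]
42. n22.hot = true  [h.pre and D.pre]
43. n17.fin = false  [D₀.pre == false]
44. n17.hot = true  [true]
45. n10.fin = true  [C₀.tag > 9]
46. n0.lim = true  [true]
47. n0.idx = true  [D.hot or C.fin]
48. n0.hot = 24  [24]

true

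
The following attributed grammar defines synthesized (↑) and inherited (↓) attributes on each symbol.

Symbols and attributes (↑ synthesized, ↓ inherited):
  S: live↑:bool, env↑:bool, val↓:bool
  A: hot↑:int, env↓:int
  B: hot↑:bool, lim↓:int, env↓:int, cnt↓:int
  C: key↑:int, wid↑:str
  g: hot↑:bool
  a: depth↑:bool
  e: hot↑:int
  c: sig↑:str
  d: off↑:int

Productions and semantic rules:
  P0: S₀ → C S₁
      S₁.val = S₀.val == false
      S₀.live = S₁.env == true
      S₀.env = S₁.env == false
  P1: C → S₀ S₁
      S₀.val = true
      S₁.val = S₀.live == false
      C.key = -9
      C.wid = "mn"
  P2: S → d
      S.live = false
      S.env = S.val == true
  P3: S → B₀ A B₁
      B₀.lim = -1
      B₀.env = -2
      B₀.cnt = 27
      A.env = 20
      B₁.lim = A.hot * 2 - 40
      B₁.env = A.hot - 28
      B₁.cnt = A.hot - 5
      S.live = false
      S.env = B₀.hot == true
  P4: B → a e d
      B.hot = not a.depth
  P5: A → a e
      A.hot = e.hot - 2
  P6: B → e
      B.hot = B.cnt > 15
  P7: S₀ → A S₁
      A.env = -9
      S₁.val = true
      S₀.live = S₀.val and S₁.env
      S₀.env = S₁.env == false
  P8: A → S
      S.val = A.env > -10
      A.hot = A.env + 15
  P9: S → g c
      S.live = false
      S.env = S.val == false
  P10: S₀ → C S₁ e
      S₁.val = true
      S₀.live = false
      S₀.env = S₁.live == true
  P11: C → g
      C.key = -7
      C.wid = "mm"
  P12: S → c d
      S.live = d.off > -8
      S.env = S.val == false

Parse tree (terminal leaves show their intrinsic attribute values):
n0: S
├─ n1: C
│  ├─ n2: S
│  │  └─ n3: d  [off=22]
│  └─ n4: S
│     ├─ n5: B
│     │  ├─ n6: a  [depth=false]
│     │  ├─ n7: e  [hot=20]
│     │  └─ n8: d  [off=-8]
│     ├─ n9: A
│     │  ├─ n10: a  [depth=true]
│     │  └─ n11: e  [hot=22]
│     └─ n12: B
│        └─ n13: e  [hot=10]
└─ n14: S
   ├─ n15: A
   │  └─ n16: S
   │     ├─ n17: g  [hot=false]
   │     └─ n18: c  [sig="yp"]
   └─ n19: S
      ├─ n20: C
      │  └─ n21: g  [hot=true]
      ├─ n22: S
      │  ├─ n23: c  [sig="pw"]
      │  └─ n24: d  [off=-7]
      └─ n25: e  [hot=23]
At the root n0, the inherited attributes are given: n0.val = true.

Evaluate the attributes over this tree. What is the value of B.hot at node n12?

1. n0.val = true  [given at root]
2. n2.val = true  [true]
3. n3.off = 22  [terminal]
4. n2.live = false  [false]
5. n2.env = true  [S.val == true]
6. n4.val = true  [S₀.live == false]
7. n5.lim = -1  [-1]
8. n5.env = -2  [-2]
9. n5.cnt = 27  [27]
10. n6.depth = false  [terminal]
11. n7.hot = 20  [terminal]
12. n8.off = -8  [terminal]
13. n5.hot = true  [not a.depth]
14. n9.env = 20  [20]
15. n10.depth = true  [terminal]
16. n11.hot = 22  [terminal]
17. n9.hot = 20  [e.hot - 2]
18. n12.lim = 0  [A.hot * 2 - 40]
19. n12.env = -8  [A.hot - 28]
20. n12.cnt = 15  [A.hot - 5]
21. n13.hot = 10  [terminal]
22. n12.hot = false  [B.cnt > 15]
23. n4.live = false  [false]
24. n4.env = true  [B₀.hot == true]
25. n1.key = -9  [-9]
26. n1.wid = "mn"  ["mn"]
27. n14.val = false  [S₀.val == false]
28. n15.env = -9  [-9]
29. n16.val = true  [A.env > -10]
30. n17.hot = false  [terminal]
31. n18.sig = "yp"  [terminal]
32. n16.live = false  [false]
33. n16.env = false  [S.val == false]
34. n15.hot = 6  [A.env + 15]
35. n19.val = true  [true]
36. n21.hot = true  [terminal]
37. n20.key = -7  [-7]
38. n20.wid = "mm"  ["mm"]
39. n22.val = true  [true]
40. n23.sig = "pw"  [terminal]
41. n24.off = -7  [terminal]
42. n22.live = true  [d.off > -8]
43. n22.env = false  [S.val == false]
44. n25.hot = 23  [terminal]
45. n19.live = false  [false]
46. n19.env = true  [S₁.live == true]
47. n14.live = false  [S₀.val and S₁.env]
48. n14.env = false  [S₁.env == false]
49. n0.live = false  [S₁.env == true]
50. n0.env = true  [S₁.env == false]

false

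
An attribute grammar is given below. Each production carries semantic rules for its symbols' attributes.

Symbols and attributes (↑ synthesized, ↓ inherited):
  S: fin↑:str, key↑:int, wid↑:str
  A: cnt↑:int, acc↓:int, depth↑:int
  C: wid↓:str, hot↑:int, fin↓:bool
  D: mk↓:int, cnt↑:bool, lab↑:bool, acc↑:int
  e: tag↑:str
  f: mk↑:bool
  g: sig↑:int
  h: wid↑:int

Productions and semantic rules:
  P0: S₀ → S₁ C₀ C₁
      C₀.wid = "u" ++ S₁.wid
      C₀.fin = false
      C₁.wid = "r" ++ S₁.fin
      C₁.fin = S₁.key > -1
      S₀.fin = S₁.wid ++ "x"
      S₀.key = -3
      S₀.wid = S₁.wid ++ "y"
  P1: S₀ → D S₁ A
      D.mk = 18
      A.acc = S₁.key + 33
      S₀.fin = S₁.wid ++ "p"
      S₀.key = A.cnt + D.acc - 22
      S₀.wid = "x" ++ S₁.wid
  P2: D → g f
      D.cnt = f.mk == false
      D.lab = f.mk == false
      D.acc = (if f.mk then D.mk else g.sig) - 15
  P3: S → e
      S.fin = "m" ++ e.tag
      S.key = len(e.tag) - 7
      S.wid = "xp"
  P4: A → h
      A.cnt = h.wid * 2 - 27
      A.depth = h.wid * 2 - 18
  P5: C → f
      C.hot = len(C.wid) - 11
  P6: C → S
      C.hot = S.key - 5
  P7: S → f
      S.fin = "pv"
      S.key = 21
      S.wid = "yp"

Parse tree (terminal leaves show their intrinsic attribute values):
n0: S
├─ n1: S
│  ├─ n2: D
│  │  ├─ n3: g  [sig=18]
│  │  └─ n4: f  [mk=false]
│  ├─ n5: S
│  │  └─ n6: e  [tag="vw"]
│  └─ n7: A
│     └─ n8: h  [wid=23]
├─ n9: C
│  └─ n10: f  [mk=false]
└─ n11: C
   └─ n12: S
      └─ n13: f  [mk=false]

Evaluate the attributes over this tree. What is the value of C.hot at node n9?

-7

1. n2.mk = 18  [18]
2. n3.sig = 18  [terminal]
3. n4.mk = false  [terminal]
4. n2.cnt = true  [f.mk == false]
5. n2.lab = true  [f.mk == false]
6. n2.acc = 3  [(if f.mk then D.mk else g.sig) - 15]
7. n6.tag = "vw"  [terminal]
8. n5.fin = "mvw"  ["m" ++ e.tag]
9. n5.key = -5  [len(e.tag) - 7]
10. n5.wid = "xp"  ["xp"]
11. n7.acc = 28  [S₁.key + 33]
12. n8.wid = 23  [terminal]
13. n7.cnt = 19  [h.wid * 2 - 27]
14. n7.depth = 28  [h.wid * 2 - 18]
15. n1.fin = "xpp"  [S₁.wid ++ "p"]
16. n1.key = 0  [A.cnt + D.acc - 22]
17. n1.wid = "xxp"  ["x" ++ S₁.wid]
18. n9.wid = "uxxp"  ["u" ++ S₁.wid]
19. n9.fin = false  [false]
20. n10.mk = false  [terminal]
21. n9.hot = -7  [len(C.wid) - 11]
22. n11.wid = "rxpp"  ["r" ++ S₁.fin]
23. n11.fin = true  [S₁.key > -1]
24. n13.mk = false  [terminal]
25. n12.fin = "pv"  ["pv"]
26. n12.key = 21  [21]
27. n12.wid = "yp"  ["yp"]
28. n11.hot = 16  [S.key - 5]
29. n0.fin = "xxpx"  [S₁.wid ++ "x"]
30. n0.key = -3  [-3]
31. n0.wid = "xxpy"  [S₁.wid ++ "y"]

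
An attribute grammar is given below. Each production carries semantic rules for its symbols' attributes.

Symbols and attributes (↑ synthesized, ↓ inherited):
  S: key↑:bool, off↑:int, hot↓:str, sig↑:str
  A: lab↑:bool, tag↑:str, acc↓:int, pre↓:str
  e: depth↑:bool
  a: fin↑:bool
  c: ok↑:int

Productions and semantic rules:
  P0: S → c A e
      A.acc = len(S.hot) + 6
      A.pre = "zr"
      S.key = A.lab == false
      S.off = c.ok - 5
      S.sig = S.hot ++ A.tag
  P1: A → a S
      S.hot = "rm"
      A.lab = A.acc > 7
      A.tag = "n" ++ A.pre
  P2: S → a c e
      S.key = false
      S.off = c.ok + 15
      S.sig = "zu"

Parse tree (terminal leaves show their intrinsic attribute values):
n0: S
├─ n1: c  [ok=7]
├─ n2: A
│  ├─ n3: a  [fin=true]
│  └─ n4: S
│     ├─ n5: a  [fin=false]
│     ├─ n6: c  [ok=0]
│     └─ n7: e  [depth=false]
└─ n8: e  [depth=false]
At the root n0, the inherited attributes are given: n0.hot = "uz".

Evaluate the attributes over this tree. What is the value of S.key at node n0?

false

1. n0.hot = "uz"  [given at root]
2. n1.ok = 7  [terminal]
3. n2.acc = 8  [len(S.hot) + 6]
4. n2.pre = "zr"  ["zr"]
5. n3.fin = true  [terminal]
6. n4.hot = "rm"  ["rm"]
7. n5.fin = false  [terminal]
8. n6.ok = 0  [terminal]
9. n7.depth = false  [terminal]
10. n4.key = false  [false]
11. n4.off = 15  [c.ok + 15]
12. n4.sig = "zu"  ["zu"]
13. n2.lab = true  [A.acc > 7]
14. n2.tag = "nzr"  ["n" ++ A.pre]
15. n8.depth = false  [terminal]
16. n0.key = false  [A.lab == false]
17. n0.off = 2  [c.ok - 5]
18. n0.sig = "uznzr"  [S.hot ++ A.tag]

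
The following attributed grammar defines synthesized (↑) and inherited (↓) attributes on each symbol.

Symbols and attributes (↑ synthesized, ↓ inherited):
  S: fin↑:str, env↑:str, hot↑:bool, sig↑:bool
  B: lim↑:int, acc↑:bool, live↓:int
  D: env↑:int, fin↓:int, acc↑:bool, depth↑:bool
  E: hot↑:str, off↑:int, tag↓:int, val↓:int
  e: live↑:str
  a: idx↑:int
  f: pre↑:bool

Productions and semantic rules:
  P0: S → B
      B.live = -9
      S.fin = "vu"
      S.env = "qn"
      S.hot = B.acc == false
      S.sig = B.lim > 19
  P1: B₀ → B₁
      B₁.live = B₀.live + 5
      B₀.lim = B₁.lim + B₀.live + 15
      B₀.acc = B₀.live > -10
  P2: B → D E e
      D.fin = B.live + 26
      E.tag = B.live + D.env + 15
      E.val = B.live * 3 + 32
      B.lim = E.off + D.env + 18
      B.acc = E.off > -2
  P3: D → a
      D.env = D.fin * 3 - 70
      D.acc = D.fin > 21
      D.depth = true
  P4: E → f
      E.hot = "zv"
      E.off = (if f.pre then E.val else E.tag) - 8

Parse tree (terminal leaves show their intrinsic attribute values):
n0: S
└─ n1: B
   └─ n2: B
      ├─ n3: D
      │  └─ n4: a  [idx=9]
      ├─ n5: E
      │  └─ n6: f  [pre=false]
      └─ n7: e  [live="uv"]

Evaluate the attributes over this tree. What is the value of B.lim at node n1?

1. n1.live = -9  [-9]
2. n2.live = -4  [B₀.live + 5]
3. n3.fin = 22  [B.live + 26]
4. n4.idx = 9  [terminal]
5. n3.env = -4  [D.fin * 3 - 70]
6. n3.acc = true  [D.fin > 21]
7. n3.depth = true  [true]
8. n5.tag = 7  [B.live + D.env + 15]
9. n5.val = 20  [B.live * 3 + 32]
10. n6.pre = false  [terminal]
11. n5.hot = "zv"  ["zv"]
12. n5.off = -1  [(if f.pre then E.val else E.tag) - 8]
13. n7.live = "uv"  [terminal]
14. n2.lim = 13  [E.off + D.env + 18]
15. n2.acc = true  [E.off > -2]
16. n1.lim = 19  [B₁.lim + B₀.live + 15]
17. n1.acc = true  [B₀.live > -10]
18. n0.fin = "vu"  ["vu"]
19. n0.env = "qn"  ["qn"]
20. n0.hot = false  [B.acc == false]
21. n0.sig = false  [B.lim > 19]

19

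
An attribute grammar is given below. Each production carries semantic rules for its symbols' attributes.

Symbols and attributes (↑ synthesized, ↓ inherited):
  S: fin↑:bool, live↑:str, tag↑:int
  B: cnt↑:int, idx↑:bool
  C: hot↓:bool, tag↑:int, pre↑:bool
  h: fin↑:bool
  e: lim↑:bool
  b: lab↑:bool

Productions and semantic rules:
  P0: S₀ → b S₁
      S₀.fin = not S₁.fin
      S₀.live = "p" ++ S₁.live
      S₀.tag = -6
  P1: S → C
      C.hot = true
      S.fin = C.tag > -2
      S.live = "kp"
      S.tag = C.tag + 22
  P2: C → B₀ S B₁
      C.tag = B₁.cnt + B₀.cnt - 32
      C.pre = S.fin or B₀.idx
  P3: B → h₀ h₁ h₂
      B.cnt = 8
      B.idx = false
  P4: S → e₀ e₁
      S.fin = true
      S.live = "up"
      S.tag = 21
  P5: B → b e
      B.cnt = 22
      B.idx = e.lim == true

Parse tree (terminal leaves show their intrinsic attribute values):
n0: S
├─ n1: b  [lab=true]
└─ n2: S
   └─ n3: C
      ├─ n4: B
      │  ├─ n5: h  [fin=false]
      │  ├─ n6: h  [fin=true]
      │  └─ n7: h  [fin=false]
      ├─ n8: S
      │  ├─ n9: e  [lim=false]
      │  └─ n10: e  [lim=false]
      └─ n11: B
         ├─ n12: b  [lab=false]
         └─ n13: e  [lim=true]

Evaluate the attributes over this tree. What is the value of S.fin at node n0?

1. n1.lab = true  [terminal]
2. n3.hot = true  [true]
3. n5.fin = false  [terminal]
4. n6.fin = true  [terminal]
5. n7.fin = false  [terminal]
6. n4.cnt = 8  [8]
7. n4.idx = false  [false]
8. n9.lim = false  [terminal]
9. n10.lim = false  [terminal]
10. n8.fin = true  [true]
11. n8.live = "up"  ["up"]
12. n8.tag = 21  [21]
13. n12.lab = false  [terminal]
14. n13.lim = true  [terminal]
15. n11.cnt = 22  [22]
16. n11.idx = true  [e.lim == true]
17. n3.tag = -2  [B₁.cnt + B₀.cnt - 32]
18. n3.pre = true  [S.fin or B₀.idx]
19. n2.fin = false  [C.tag > -2]
20. n2.live = "kp"  ["kp"]
21. n2.tag = 20  [C.tag + 22]
22. n0.fin = true  [not S₁.fin]
23. n0.live = "pkp"  ["p" ++ S₁.live]
24. n0.tag = -6  [-6]

true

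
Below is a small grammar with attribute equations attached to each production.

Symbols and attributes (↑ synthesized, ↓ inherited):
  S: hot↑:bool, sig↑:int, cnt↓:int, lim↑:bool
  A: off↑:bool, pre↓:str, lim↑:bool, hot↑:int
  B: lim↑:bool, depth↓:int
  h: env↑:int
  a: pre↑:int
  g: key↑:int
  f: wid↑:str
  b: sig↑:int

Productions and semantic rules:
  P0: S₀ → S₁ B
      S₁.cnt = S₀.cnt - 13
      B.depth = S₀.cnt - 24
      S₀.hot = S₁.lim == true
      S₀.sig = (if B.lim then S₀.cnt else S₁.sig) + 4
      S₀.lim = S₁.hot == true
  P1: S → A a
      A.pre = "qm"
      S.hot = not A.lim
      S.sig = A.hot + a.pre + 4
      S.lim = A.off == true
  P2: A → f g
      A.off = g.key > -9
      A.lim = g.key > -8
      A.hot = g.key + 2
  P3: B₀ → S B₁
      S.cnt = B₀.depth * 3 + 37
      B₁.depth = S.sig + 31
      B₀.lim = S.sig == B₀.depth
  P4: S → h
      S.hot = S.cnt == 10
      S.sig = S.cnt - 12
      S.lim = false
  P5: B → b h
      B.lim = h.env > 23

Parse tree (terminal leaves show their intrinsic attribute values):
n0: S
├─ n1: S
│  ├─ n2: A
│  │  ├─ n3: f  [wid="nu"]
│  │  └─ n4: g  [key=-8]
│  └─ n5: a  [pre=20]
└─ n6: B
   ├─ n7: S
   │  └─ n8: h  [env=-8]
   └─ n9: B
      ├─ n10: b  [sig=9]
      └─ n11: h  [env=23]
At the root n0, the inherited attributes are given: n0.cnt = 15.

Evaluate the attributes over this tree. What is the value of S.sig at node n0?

1. n0.cnt = 15  [given at root]
2. n1.cnt = 2  [S₀.cnt - 13]
3. n2.pre = "qm"  ["qm"]
4. n3.wid = "nu"  [terminal]
5. n4.key = -8  [terminal]
6. n2.off = true  [g.key > -9]
7. n2.lim = false  [g.key > -8]
8. n2.hot = -6  [g.key + 2]
9. n5.pre = 20  [terminal]
10. n1.hot = true  [not A.lim]
11. n1.sig = 18  [A.hot + a.pre + 4]
12. n1.lim = true  [A.off == true]
13. n6.depth = -9  [S₀.cnt - 24]
14. n7.cnt = 10  [B₀.depth * 3 + 37]
15. n8.env = -8  [terminal]
16. n7.hot = true  [S.cnt == 10]
17. n7.sig = -2  [S.cnt - 12]
18. n7.lim = false  [false]
19. n9.depth = 29  [S.sig + 31]
20. n10.sig = 9  [terminal]
21. n11.env = 23  [terminal]
22. n9.lim = false  [h.env > 23]
23. n6.lim = false  [S.sig == B₀.depth]
24. n0.hot = true  [S₁.lim == true]
25. n0.sig = 22  [(if B.lim then S₀.cnt else S₁.sig) + 4]
26. n0.lim = true  [S₁.hot == true]

22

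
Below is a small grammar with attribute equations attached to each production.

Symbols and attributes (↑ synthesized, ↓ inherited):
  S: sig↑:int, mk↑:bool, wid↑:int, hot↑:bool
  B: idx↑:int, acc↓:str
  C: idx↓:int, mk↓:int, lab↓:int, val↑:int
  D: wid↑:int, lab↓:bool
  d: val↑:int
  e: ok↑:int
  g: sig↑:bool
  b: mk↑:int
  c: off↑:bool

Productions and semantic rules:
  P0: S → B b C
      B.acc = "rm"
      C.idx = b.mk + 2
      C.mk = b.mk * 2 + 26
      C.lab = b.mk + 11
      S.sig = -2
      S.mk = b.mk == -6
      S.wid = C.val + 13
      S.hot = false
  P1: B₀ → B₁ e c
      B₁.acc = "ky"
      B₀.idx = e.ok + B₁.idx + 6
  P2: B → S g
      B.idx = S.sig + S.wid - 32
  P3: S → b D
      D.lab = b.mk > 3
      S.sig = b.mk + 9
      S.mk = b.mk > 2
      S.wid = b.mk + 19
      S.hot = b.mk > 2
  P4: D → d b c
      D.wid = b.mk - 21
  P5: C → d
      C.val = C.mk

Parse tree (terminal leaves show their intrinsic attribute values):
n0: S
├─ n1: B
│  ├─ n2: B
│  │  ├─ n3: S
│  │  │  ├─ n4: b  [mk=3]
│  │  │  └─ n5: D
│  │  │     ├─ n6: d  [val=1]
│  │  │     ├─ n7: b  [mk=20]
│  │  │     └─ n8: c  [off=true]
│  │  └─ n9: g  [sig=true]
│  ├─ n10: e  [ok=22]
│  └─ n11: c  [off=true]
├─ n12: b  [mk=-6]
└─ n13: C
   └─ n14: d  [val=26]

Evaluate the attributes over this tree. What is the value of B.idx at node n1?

1. n1.acc = "rm"  ["rm"]
2. n2.acc = "ky"  ["ky"]
3. n4.mk = 3  [terminal]
4. n5.lab = false  [b.mk > 3]
5. n6.val = 1  [terminal]
6. n7.mk = 20  [terminal]
7. n8.off = true  [terminal]
8. n5.wid = -1  [b.mk - 21]
9. n3.sig = 12  [b.mk + 9]
10. n3.mk = true  [b.mk > 2]
11. n3.wid = 22  [b.mk + 19]
12. n3.hot = true  [b.mk > 2]
13. n9.sig = true  [terminal]
14. n2.idx = 2  [S.sig + S.wid - 32]
15. n10.ok = 22  [terminal]
16. n11.off = true  [terminal]
17. n1.idx = 30  [e.ok + B₁.idx + 6]
18. n12.mk = -6  [terminal]
19. n13.idx = -4  [b.mk + 2]
20. n13.mk = 14  [b.mk * 2 + 26]
21. n13.lab = 5  [b.mk + 11]
22. n14.val = 26  [terminal]
23. n13.val = 14  [C.mk]
24. n0.sig = -2  [-2]
25. n0.mk = true  [b.mk == -6]
26. n0.wid = 27  [C.val + 13]
27. n0.hot = false  [false]

30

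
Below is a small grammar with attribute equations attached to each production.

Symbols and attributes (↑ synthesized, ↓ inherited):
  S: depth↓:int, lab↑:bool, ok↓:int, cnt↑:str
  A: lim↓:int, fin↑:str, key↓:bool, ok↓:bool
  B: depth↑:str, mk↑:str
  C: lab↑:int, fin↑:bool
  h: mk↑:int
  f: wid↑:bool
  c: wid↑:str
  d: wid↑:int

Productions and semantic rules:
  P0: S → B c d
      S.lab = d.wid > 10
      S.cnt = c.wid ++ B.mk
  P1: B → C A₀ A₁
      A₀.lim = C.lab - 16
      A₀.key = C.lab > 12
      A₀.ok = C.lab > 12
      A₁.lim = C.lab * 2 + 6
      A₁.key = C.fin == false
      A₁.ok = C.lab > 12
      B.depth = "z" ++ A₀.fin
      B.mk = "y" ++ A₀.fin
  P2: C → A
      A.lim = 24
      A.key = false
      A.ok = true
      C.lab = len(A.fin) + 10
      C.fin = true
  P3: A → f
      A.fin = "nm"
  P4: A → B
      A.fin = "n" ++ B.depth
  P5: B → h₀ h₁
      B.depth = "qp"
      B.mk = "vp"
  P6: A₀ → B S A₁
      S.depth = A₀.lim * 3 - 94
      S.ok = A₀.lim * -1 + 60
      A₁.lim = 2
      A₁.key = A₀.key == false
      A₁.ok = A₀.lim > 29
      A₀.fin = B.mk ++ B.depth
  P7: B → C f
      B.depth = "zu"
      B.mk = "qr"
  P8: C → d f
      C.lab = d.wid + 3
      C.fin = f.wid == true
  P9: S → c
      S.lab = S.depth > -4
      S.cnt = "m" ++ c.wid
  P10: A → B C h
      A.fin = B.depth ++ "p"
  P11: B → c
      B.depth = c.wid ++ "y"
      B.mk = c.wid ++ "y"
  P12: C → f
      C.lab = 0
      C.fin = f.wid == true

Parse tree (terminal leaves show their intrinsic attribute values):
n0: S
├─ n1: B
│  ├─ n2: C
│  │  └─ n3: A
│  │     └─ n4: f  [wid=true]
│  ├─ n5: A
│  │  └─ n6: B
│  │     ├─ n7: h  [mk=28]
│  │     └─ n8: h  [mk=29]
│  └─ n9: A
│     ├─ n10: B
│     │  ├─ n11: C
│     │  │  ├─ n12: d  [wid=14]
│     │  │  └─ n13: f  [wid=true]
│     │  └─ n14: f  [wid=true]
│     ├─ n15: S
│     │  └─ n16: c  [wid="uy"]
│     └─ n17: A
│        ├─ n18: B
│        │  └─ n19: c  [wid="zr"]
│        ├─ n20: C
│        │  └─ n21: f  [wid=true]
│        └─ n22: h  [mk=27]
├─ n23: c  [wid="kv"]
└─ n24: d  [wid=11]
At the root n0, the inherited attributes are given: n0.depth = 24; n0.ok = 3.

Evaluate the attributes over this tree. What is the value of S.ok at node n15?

30

1. n0.depth = 24  [given at root]
2. n0.ok = 3  [given at root]
3. n3.lim = 24  [24]
4. n3.key = false  [false]
5. n3.ok = true  [true]
6. n4.wid = true  [terminal]
7. n3.fin = "nm"  ["nm"]
8. n2.lab = 12  [len(A.fin) + 10]
9. n2.fin = true  [true]
10. n5.lim = -4  [C.lab - 16]
11. n5.key = false  [C.lab > 12]
12. n5.ok = false  [C.lab > 12]
13. n7.mk = 28  [terminal]
14. n8.mk = 29  [terminal]
15. n6.depth = "qp"  ["qp"]
16. n6.mk = "vp"  ["vp"]
17. n5.fin = "nqp"  ["n" ++ B.depth]
18. n9.lim = 30  [C.lab * 2 + 6]
19. n9.key = false  [C.fin == false]
20. n9.ok = false  [C.lab > 12]
21. n12.wid = 14  [terminal]
22. n13.wid = true  [terminal]
23. n11.lab = 17  [d.wid + 3]
24. n11.fin = true  [f.wid == true]
25. n14.wid = true  [terminal]
26. n10.depth = "zu"  ["zu"]
27. n10.mk = "qr"  ["qr"]
28. n15.depth = -4  [A₀.lim * 3 - 94]
29. n15.ok = 30  [A₀.lim * -1 + 60]
30. n16.wid = "uy"  [terminal]
31. n15.lab = false  [S.depth > -4]
32. n15.cnt = "muy"  ["m" ++ c.wid]
33. n17.lim = 2  [2]
34. n17.key = true  [A₀.key == false]
35. n17.ok = true  [A₀.lim > 29]
36. n19.wid = "zr"  [terminal]
37. n18.depth = "zry"  [c.wid ++ "y"]
38. n18.mk = "zry"  [c.wid ++ "y"]
39. n21.wid = true  [terminal]
40. n20.lab = 0  [0]
41. n20.fin = true  [f.wid == true]
42. n22.mk = 27  [terminal]
43. n17.fin = "zryp"  [B.depth ++ "p"]
44. n9.fin = "qrzu"  [B.mk ++ B.depth]
45. n1.depth = "znqp"  ["z" ++ A₀.fin]
46. n1.mk = "ynqp"  ["y" ++ A₀.fin]
47. n23.wid = "kv"  [terminal]
48. n24.wid = 11  [terminal]
49. n0.lab = true  [d.wid > 10]
50. n0.cnt = "kvynqp"  [c.wid ++ B.mk]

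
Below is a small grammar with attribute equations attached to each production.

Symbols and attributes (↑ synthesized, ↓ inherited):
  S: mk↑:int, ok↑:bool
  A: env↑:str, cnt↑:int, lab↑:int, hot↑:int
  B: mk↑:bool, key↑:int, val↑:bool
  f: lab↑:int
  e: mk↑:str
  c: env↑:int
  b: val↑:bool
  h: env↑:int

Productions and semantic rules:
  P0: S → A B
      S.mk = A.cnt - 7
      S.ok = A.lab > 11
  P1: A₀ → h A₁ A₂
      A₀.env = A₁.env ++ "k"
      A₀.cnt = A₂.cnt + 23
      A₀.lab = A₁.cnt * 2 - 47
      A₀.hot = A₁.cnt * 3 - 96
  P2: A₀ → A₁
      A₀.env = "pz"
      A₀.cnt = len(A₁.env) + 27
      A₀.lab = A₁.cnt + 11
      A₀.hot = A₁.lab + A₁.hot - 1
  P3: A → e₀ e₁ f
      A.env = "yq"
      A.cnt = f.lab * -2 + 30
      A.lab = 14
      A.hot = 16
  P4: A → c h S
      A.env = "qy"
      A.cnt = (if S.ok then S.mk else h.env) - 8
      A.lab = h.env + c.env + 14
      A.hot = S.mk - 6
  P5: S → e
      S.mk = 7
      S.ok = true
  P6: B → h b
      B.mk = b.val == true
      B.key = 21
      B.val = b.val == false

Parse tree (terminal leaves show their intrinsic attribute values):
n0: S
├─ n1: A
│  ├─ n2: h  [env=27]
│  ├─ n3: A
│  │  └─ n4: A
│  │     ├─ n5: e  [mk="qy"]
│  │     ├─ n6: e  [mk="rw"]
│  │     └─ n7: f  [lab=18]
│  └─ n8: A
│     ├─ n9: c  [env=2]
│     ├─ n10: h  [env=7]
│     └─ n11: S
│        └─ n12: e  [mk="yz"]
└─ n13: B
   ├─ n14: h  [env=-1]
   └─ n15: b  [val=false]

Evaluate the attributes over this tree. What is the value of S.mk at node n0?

1. n2.env = 27  [terminal]
2. n5.mk = "qy"  [terminal]
3. n6.mk = "rw"  [terminal]
4. n7.lab = 18  [terminal]
5. n4.env = "yq"  ["yq"]
6. n4.cnt = -6  [f.lab * -2 + 30]
7. n4.lab = 14  [14]
8. n4.hot = 16  [16]
9. n3.env = "pz"  ["pz"]
10. n3.cnt = 29  [len(A₁.env) + 27]
11. n3.lab = 5  [A₁.cnt + 11]
12. n3.hot = 29  [A₁.lab + A₁.hot - 1]
13. n9.env = 2  [terminal]
14. n10.env = 7  [terminal]
15. n12.mk = "yz"  [terminal]
16. n11.mk = 7  [7]
17. n11.ok = true  [true]
18. n8.env = "qy"  ["qy"]
19. n8.cnt = -1  [(if S.ok then S.mk else h.env) - 8]
20. n8.lab = 23  [h.env + c.env + 14]
21. n8.hot = 1  [S.mk - 6]
22. n1.env = "pzk"  [A₁.env ++ "k"]
23. n1.cnt = 22  [A₂.cnt + 23]
24. n1.lab = 11  [A₁.cnt * 2 - 47]
25. n1.hot = -9  [A₁.cnt * 3 - 96]
26. n14.env = -1  [terminal]
27. n15.val = false  [terminal]
28. n13.mk = false  [b.val == true]
29. n13.key = 21  [21]
30. n13.val = true  [b.val == false]
31. n0.mk = 15  [A.cnt - 7]
32. n0.ok = false  [A.lab > 11]

15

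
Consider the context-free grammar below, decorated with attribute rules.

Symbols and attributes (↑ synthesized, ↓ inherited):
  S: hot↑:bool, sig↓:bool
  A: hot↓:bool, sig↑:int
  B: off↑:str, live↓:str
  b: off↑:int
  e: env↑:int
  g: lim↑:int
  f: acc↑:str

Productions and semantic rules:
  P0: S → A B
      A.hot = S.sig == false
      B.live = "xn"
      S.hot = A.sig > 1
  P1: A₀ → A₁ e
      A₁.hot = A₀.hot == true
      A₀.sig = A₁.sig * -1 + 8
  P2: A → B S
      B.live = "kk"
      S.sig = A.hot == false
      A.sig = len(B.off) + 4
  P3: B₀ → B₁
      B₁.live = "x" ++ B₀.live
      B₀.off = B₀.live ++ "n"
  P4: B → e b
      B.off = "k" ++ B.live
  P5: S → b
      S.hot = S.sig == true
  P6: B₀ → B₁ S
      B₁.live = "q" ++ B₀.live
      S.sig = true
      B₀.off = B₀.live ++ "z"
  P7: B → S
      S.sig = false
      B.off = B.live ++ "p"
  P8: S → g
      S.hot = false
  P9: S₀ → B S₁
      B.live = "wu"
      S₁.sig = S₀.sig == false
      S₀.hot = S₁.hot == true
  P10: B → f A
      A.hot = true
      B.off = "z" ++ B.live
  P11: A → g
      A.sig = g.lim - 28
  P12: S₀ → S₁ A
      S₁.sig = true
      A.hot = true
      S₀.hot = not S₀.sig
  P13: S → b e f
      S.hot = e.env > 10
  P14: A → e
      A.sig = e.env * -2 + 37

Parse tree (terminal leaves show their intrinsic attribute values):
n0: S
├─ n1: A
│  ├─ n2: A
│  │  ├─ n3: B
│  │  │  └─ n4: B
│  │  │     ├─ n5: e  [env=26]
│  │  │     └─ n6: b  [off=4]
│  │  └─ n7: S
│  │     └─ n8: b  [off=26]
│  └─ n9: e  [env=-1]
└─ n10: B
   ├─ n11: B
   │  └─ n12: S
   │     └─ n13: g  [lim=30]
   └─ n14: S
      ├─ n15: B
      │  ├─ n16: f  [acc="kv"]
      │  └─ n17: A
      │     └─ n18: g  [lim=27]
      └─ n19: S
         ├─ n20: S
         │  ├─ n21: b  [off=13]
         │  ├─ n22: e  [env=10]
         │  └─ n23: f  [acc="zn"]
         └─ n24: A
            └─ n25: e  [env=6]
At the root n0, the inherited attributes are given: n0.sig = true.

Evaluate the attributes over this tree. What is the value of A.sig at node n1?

1

1. n0.sig = true  [given at root]
2. n1.hot = false  [S.sig == false]
3. n2.hot = false  [A₀.hot == true]
4. n3.live = "kk"  ["kk"]
5. n4.live = "xkk"  ["x" ++ B₀.live]
6. n5.env = 26  [terminal]
7. n6.off = 4  [terminal]
8. n4.off = "kxkk"  ["k" ++ B.live]
9. n3.off = "kkn"  [B₀.live ++ "n"]
10. n7.sig = true  [A.hot == false]
11. n8.off = 26  [terminal]
12. n7.hot = true  [S.sig == true]
13. n2.sig = 7  [len(B.off) + 4]
14. n9.env = -1  [terminal]
15. n1.sig = 1  [A₁.sig * -1 + 8]
16. n10.live = "xn"  ["xn"]
17. n11.live = "qxn"  ["q" ++ B₀.live]
18. n12.sig = false  [false]
19. n13.lim = 30  [terminal]
20. n12.hot = false  [false]
21. n11.off = "qxnp"  [B.live ++ "p"]
22. n14.sig = true  [true]
23. n15.live = "wu"  ["wu"]
24. n16.acc = "kv"  [terminal]
25. n17.hot = true  [true]
26. n18.lim = 27  [terminal]
27. n17.sig = -1  [g.lim - 28]
28. n15.off = "zwu"  ["z" ++ B.live]
29. n19.sig = false  [S₀.sig == false]
30. n20.sig = true  [true]
31. n21.off = 13  [terminal]
32. n22.env = 10  [terminal]
33. n23.acc = "zn"  [terminal]
34. n20.hot = false  [e.env > 10]
35. n24.hot = true  [true]
36. n25.env = 6  [terminal]
37. n24.sig = 25  [e.env * -2 + 37]
38. n19.hot = true  [not S₀.sig]
39. n14.hot = true  [S₁.hot == true]
40. n10.off = "xnz"  [B₀.live ++ "z"]
41. n0.hot = false  [A.sig > 1]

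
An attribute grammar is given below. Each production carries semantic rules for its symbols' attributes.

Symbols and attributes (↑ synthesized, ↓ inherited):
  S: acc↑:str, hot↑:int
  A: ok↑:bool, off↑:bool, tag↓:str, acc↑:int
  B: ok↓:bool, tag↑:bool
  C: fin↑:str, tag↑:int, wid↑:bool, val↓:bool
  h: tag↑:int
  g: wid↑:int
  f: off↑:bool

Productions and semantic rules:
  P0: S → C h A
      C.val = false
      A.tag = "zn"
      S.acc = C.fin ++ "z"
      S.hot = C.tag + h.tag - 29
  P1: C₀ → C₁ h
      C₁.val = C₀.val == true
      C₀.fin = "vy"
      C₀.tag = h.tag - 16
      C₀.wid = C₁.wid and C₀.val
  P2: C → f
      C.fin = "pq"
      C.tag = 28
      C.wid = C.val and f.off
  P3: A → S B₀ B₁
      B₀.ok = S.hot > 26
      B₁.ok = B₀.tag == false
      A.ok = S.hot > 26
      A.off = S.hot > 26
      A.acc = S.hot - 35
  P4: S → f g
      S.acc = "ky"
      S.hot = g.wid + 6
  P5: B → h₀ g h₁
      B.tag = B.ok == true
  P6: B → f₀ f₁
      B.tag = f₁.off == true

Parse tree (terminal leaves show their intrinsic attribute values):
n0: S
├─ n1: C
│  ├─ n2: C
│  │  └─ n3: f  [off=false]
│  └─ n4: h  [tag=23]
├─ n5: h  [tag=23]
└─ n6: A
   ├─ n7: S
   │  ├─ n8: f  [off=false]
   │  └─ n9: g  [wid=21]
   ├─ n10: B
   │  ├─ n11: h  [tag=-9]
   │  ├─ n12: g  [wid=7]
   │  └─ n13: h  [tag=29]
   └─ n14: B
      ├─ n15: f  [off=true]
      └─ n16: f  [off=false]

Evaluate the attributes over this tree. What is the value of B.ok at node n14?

1. n1.val = false  [false]
2. n2.val = false  [C₀.val == true]
3. n3.off = false  [terminal]
4. n2.fin = "pq"  ["pq"]
5. n2.tag = 28  [28]
6. n2.wid = false  [C.val and f.off]
7. n4.tag = 23  [terminal]
8. n1.fin = "vy"  ["vy"]
9. n1.tag = 7  [h.tag - 16]
10. n1.wid = false  [C₁.wid and C₀.val]
11. n5.tag = 23  [terminal]
12. n6.tag = "zn"  ["zn"]
13. n8.off = false  [terminal]
14. n9.wid = 21  [terminal]
15. n7.acc = "ky"  ["ky"]
16. n7.hot = 27  [g.wid + 6]
17. n10.ok = true  [S.hot > 26]
18. n11.tag = -9  [terminal]
19. n12.wid = 7  [terminal]
20. n13.tag = 29  [terminal]
21. n10.tag = true  [B.ok == true]
22. n14.ok = false  [B₀.tag == false]
23. n15.off = true  [terminal]
24. n16.off = false  [terminal]
25. n14.tag = false  [f₁.off == true]
26. n6.ok = true  [S.hot > 26]
27. n6.off = true  [S.hot > 26]
28. n6.acc = -8  [S.hot - 35]
29. n0.acc = "vyz"  [C.fin ++ "z"]
30. n0.hot = 1  [C.tag + h.tag - 29]

false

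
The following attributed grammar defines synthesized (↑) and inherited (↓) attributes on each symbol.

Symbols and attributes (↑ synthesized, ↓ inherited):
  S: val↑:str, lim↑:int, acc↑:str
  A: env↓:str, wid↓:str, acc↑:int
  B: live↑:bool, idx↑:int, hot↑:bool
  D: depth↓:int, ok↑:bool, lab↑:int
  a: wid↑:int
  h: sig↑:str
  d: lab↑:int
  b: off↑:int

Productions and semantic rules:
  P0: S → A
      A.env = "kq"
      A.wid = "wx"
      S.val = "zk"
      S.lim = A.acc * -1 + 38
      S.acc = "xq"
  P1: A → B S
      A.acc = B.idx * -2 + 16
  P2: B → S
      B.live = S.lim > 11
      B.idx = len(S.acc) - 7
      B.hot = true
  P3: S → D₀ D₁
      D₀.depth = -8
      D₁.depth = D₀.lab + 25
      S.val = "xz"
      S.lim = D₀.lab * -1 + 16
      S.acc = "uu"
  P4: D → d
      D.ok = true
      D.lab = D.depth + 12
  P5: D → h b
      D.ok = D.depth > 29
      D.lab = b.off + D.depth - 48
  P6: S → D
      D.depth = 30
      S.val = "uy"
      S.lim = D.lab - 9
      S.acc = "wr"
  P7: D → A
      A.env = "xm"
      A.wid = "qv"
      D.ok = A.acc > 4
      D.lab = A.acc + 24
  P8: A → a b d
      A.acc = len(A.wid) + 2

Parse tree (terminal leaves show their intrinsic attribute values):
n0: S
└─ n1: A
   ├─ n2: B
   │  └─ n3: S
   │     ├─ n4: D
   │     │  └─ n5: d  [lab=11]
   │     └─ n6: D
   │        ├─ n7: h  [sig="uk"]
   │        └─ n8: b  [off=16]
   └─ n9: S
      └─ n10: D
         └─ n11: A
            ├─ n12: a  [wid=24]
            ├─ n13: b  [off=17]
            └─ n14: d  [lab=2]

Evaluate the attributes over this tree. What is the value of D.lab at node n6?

-3

1. n1.env = "kq"  ["kq"]
2. n1.wid = "wx"  ["wx"]
3. n4.depth = -8  [-8]
4. n5.lab = 11  [terminal]
5. n4.ok = true  [true]
6. n4.lab = 4  [D.depth + 12]
7. n6.depth = 29  [D₀.lab + 25]
8. n7.sig = "uk"  [terminal]
9. n8.off = 16  [terminal]
10. n6.ok = false  [D.depth > 29]
11. n6.lab = -3  [b.off + D.depth - 48]
12. n3.val = "xz"  ["xz"]
13. n3.lim = 12  [D₀.lab * -1 + 16]
14. n3.acc = "uu"  ["uu"]
15. n2.live = true  [S.lim > 11]
16. n2.idx = -5  [len(S.acc) - 7]
17. n2.hot = true  [true]
18. n10.depth = 30  [30]
19. n11.env = "xm"  ["xm"]
20. n11.wid = "qv"  ["qv"]
21. n12.wid = 24  [terminal]
22. n13.off = 17  [terminal]
23. n14.lab = 2  [terminal]
24. n11.acc = 4  [len(A.wid) + 2]
25. n10.ok = false  [A.acc > 4]
26. n10.lab = 28  [A.acc + 24]
27. n9.val = "uy"  ["uy"]
28. n9.lim = 19  [D.lab - 9]
29. n9.acc = "wr"  ["wr"]
30. n1.acc = 26  [B.idx * -2 + 16]
31. n0.val = "zk"  ["zk"]
32. n0.lim = 12  [A.acc * -1 + 38]
33. n0.acc = "xq"  ["xq"]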